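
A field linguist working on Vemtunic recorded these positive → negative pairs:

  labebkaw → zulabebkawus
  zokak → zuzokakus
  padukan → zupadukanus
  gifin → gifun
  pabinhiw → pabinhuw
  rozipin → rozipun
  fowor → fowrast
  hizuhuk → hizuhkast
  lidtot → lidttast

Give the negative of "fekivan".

padukan and gifin both end in -n yet inflect differently (zupadukanus, gifun), so the final letter is not what conditions the rule; the last vowel is.
"fekivan" has last vowel 'a'. The stems whose last vowel is 'a' (labebkaw → zulabebkawus, zokak → zuzokakus, padukan → zupadukanus) add zu- … -us around the stem.
So fekivan → zufekivanus.

zufekivanus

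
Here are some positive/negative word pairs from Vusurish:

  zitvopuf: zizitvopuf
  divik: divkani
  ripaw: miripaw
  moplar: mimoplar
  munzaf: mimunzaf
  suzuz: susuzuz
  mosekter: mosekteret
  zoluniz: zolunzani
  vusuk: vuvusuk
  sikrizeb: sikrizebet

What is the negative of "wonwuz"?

mosekter and moplar both end in -r yet inflect differently (mosekteret, mimoplar), so the final letter is not what conditions the rule; the last vowel is.
"wonwuz" has last vowel 'u'. The stems whose last vowel is 'u' (suzuz → susuzuz, zitvopuf → zizitvopuf, vusuk → vuvusuk) repeat the first consonant+vowel as a prefix.
So wonwuz → wowonwuz.

wowonwuz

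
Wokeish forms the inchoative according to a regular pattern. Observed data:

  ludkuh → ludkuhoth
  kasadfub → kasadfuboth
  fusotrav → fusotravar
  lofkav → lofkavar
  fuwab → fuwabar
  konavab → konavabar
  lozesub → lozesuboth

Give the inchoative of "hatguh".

hatguhoth

konavab and lozesub both end in -b yet inflect differently (konavabar, lozesuboth), so the final letter is not what conditions the rule; the last vowel is.
"hatguh" has last vowel 'u'. The stems whose last vowel is 'u' (lozesub → lozesuboth, ludkuh → ludkuhoth, kasadfub → kasadfuboth) add -oth.
The other pattern: stems whose last vowel is 'a' add -ar.
So hatguh → hatguhoth.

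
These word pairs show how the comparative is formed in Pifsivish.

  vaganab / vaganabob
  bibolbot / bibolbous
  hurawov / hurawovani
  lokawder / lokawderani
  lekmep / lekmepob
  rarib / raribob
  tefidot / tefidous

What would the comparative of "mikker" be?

mikkerani

bibolbot and hurawov both have last vowel 'o' yet inflect differently (bibolbous, hurawovani), so the last vowel is not what conditions the rule; the final letter is.
"mikker" ends in -r. The one such stem in the data (lokawder → lokawderani) adds -ani, so the same rule applies.
So mikker → mikkerani.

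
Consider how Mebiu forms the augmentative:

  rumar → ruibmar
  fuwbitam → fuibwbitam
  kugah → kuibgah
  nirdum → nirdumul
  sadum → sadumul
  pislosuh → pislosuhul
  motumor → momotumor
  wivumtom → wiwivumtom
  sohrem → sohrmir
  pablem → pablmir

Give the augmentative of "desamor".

dedesamor

fuwbitam and nirdum both end in -m yet inflect differently (fuibwbitam, nirdumul), so the final letter is not what conditions the rule; the last vowel is.
"desamor" has last vowel 'o'. The stems whose last vowel is 'o' (motumor → momotumor, wivumtom → wiwivumtom) repeat the first consonant+vowel as a prefix.
So desamor → dedesamor.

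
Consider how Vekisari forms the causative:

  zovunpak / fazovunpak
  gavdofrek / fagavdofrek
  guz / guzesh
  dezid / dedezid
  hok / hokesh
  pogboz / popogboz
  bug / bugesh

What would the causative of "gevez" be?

gegevez

guz and pogboz both end in -z yet inflect differently (guzesh, popogboz), so the final letter is not what conditions the rule; the number of vowels is.
"gevez" has 2 vowels. The stems with 2 vowels (dezid → dedezid, pogboz → popogboz) repeat the first consonant+vowel as a prefix.
The other patterns: stems with 1 vowel add -esh; stems with 3 vowels add the prefix fa-.
So gevez → gegevez.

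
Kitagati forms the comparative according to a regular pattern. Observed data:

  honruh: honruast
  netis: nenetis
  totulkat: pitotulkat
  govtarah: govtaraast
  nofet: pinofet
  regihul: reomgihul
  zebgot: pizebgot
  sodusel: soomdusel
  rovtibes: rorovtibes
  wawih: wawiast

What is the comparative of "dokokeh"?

dokokeast

nofet and sodusel both have last vowel 'e' yet inflect differently (pinofet, soomdusel), so the last vowel is not what conditions the rule; the final letter is.
"dokokeh" ends in -h. The stems ending in -h (honruh → honruast, wawih → wawiast, govtarah → govtaraast) drop the final letter and add -ast.
The other patterns: stems ending in -t add the prefix pi-; stems ending in -l insert -om- after the first vowel; stems ending in -s repeat the first consonant+vowel as a prefix.
So dokokeh → dokokeast.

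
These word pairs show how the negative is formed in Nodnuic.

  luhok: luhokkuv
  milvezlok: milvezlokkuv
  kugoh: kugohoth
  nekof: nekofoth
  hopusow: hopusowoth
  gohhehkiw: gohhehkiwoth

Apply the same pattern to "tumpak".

tumpakkuv

"tumpak" ends in -k. The stems ending in -k (luhok → luhokkuv, milvezlok → milvezlokkuv) double the final consonant and add -uv.
The other pattern: stems ending in -f, -h or -w add -oth.
So tumpak → tumpakkuv.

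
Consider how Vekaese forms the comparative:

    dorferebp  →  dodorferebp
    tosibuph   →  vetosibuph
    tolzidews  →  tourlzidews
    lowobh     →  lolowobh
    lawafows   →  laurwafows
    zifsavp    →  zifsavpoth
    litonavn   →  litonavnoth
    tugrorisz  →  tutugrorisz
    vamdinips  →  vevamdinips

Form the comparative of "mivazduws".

tosibuph and lowobh both end in -h yet inflect differently (vetosibuph, lolowobh), so the final letter is not what conditions the rule; the second-to-last letter is.
"mivazduws" has second-to-last letter 'w'. The stems whose second-to-last letter is 'w' (lawafows → laurwafows, tolzidews → tourlzidews) insert -ur- after the first vowel.
So mivazduws → miurvazduws.

miurvazduws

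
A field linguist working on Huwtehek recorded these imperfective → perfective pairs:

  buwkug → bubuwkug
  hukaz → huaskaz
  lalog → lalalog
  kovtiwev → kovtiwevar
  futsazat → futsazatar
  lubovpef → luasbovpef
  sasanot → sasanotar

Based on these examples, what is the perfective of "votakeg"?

hukaz and futsazat both have last vowel 'a' yet inflect differently (huaskaz, futsazatar), so the last vowel is not what conditions the rule; the final letter is.
"votakeg" ends in -g. The stems ending in -g (buwkug → bubuwkug, lalog → lalalog) repeat the first consonant+vowel as a prefix.
So votakeg → vovotakeg.

vovotakeg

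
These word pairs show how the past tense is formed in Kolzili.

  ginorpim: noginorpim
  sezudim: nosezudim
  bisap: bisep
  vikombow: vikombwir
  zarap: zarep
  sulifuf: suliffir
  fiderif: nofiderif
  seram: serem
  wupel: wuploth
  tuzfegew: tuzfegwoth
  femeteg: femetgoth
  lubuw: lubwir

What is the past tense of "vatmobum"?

vatmobmir

ginorpim and seram both end in -m yet inflect differently (noginorpim, serem), so the final letter is not what conditions the rule; the last vowel is.
"vatmobum" has last vowel 'u'. The stems whose last vowel is 'u' (lubuw → lubwir, sulifuf → suliffir) delete the last vowel and add -ir.
The other patterns: stems whose last vowel is 'e' delete the last vowel and add -oth; stems whose last vowel is 'i' add the prefix no-; stems whose last vowel is 'a' change the last vowel to 'e'.
So vatmobum → vatmobmir.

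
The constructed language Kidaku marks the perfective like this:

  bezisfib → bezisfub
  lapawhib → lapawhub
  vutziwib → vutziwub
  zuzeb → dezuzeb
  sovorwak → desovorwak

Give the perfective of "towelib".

bezisfib and zuzeb both end in -b yet inflect differently (bezisfub, dezuzeb), so the final letter is not what conditions the rule; the last vowel is.
"towelib" has last vowel 'i'. The stems whose last vowel is 'i' (bezisfib → bezisfub, lapawhib → lapawhub, vutziwib → vutziwub) change the last vowel to 'u'.
The other pattern: stems whose last vowel is 'a' or 'e' add the prefix de-.
So towelib → towelub.

towelub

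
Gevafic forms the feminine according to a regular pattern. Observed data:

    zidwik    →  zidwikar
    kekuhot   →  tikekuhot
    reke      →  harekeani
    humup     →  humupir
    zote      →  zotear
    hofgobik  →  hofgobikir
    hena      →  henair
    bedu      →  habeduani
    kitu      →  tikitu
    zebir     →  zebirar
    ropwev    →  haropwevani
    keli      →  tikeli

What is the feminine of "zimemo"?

hofgobik and zidwik both end in -k yet inflect differently (hofgobikir, zidwikar), so the final letter is not what conditions the rule; the first letter is.
"zimemo" begins with z-. The stems beginning with z- (zebir → zebirar, zidwik → zidwikar, zote → zotear) add -ar.
So zimemo → zimemoar.

zimemoar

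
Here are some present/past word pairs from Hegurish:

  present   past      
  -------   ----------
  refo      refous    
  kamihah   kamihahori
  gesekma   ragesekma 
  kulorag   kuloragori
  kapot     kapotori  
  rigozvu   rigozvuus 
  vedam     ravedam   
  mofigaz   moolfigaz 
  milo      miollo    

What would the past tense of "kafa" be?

kafaori

milo and refo both end in -o yet inflect differently (miollo, refous), so the final letter is not what conditions the rule; the first letter is.
"kafa" begins with k-. The stems beginning with k- (kulorag → kuloragori, kapot → kapotori, kamihah → kamihahori) add -ori.
So kafa → kafaori.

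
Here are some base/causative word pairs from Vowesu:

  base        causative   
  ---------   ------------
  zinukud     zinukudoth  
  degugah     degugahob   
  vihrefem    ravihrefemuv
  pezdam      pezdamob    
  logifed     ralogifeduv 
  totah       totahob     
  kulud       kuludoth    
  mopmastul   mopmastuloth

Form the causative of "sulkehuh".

"sulkehuh" has last vowel 'u'. The stems whose last vowel is 'u' (kulud → kuludoth, zinukud → zinukudoth, mopmastul → mopmastuloth) add -oth.
So sulkehuh → sulkehuhoth.

sulkehuhoth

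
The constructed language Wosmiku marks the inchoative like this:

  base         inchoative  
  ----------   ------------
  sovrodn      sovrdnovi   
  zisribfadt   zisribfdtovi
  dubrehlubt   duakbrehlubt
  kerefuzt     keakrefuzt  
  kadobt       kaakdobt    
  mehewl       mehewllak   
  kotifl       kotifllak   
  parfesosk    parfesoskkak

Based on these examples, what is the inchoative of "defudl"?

defdlovi

"defudl" has second-to-last letter 'd'. The stems whose second-to-last letter is 'd' (sovrodn → sovrdnovi, zisribfadt → zisribfdtovi) delete the last vowel and add -ovi.
So defudl → defdlovi.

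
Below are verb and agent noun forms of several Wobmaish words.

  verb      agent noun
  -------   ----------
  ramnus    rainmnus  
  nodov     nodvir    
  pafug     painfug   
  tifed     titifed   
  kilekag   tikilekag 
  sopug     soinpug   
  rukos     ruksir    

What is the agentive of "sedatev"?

tisedatev

rukos and ramnus both end in -s yet inflect differently (ruksir, rainmnus), so the final letter is not what conditions the rule; the last vowel is.
"sedatev" has last vowel 'e'. The one such stem in the data (tifed → titifed) adds the prefix ti-, so the same rule applies.
The other patterns: stems whose last vowel is 'o' delete the last vowel and add -ir; stems whose last vowel is 'u' insert -in- after the first vowel.
So sedatev → tisedatev.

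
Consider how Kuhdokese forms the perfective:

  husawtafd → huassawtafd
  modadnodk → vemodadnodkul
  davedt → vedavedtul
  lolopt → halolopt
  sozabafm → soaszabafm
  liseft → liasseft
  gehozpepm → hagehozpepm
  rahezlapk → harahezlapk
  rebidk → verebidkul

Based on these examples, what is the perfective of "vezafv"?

veaszafv

davedt and liseft both end in -t yet inflect differently (vedavedtul, liasseft), so the final letter is not what conditions the rule; the second-to-last letter is.
"vezafv" has second-to-last letter 'f'. The stems whose second-to-last letter is 'f' (sozabafm → soaszabafm, liseft → liasseft, husawtafd → huassawtafd) insert -as- after the first vowel.
The other patterns: stems whose second-to-last letter is 'd' add ve- … -ul around the stem; stems whose second-to-last letter is 'p' add the prefix ha-.
So vezafv → veaszafv.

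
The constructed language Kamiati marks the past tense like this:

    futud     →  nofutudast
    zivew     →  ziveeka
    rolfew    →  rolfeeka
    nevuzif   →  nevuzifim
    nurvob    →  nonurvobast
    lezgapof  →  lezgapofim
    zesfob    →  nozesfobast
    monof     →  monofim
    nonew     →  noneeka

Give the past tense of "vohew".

voheeka

"vohew" ends in -w. The stems ending in -w (zivew → ziveeka, rolfew → rolfeeka, nonew → noneeka) drop the final letter and add -eka.
So vohew → voheeka.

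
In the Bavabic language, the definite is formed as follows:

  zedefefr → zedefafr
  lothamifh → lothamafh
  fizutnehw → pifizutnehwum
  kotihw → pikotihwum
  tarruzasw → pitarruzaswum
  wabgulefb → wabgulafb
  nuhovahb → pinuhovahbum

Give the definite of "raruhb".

piraruhbum

wabgulefb and nuhovahb both end in -b yet inflect differently (wabgulafb, pinuhovahbum), so the final letter is not what conditions the rule; the second-to-last letter is.
"raruhb" has second-to-last letter 'h'. The stems whose second-to-last letter is 'h' (nuhovahb → pinuhovahbum, kotihw → pikotihwum, fizutnehw → pifizutnehwum) add pi- … -um around the stem.
So raruhb → piraruhbum.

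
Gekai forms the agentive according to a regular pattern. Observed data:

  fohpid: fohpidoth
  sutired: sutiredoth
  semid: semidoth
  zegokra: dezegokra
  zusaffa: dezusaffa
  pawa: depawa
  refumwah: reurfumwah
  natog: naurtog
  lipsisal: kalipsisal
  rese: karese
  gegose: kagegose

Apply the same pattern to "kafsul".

zegokra and refumwah both have last vowel 'a' yet inflect differently (dezegokra, reurfumwah), so the last vowel is not what conditions the rule; the final letter is.
"kafsul" ends in -l. The one such stem in the data (lipsisal → kalipsisal) adds the prefix ka-, so the same rule applies.
The other patterns: stems ending in -d add -oth; stems ending in -a add the prefix de-; stems ending in -g or -h insert -ur- after the first vowel.
So kafsul → kakafsul.

kakafsul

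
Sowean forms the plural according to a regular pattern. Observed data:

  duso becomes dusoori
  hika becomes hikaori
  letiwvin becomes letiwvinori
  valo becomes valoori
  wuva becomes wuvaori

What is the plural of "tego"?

Every pair shown (duso → dusoori, hika → hikaori, letiwvin → letiwvinori, …) follows the same rule: add -ori.
So tego → tegoori.

tegoori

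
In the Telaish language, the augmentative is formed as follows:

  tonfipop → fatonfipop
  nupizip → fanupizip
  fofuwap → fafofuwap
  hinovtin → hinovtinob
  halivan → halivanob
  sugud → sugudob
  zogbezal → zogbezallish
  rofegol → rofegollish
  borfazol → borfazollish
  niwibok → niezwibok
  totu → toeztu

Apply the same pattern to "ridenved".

nupizip and hinovtin both have last vowel 'i' yet inflect differently (fanupizip, hinovtinob), so the last vowel is not what conditions the rule; the final letter is.
"ridenved" ends in -d. The one such stem in the data (sugud → sugudob) adds -ob, so the same rule applies.
The other patterns: stems ending in -p add the prefix fa-; stems ending in -l double the final consonant and add -ish; stems ending in -k or -u insert -ez- after the first vowel.
So ridenved → ridenvedob.

ridenvedob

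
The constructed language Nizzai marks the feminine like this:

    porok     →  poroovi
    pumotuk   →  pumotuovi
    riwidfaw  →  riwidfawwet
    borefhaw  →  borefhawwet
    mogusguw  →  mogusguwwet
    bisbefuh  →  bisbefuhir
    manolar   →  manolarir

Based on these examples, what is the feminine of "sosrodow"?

pumotuk and mogusguw both have last vowel 'u' yet inflect differently (pumotuovi, mogusguwwet), so the last vowel is not what conditions the rule; the final letter is.
"sosrodow" ends in -w. The stems ending in -w (riwidfaw → riwidfawwet, borefhaw → borefhawwet, mogusguw → mogusguwwet) double the final consonant and add -et.
The other patterns: stems ending in -k drop the final letter and add -ovi; stems ending in -h or -r add -ir.
So sosrodow → sosrodowwet.

sosrodowwet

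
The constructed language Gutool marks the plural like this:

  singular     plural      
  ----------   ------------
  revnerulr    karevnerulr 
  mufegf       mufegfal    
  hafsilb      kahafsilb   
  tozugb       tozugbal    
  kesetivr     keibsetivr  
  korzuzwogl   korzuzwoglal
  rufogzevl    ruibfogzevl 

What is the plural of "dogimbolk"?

"dogimbolk" has second-to-last letter 'l'. The stems whose second-to-last letter is 'l' (revnerulr → karevnerulr, hafsilb → kahafsilb) add the prefix ka-.
So dogimbolk → kadogimbolk.

kadogimbolk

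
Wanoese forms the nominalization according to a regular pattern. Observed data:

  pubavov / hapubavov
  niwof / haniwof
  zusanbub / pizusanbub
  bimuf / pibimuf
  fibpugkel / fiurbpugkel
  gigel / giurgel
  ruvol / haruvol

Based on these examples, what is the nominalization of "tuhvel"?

niwof and bimuf both end in -f yet inflect differently (haniwof, pibimuf), so the final letter is not what conditions the rule; the last vowel is.
"tuhvel" has last vowel 'e'. The stems whose last vowel is 'e' (fibpugkel → fiurbpugkel, gigel → giurgel) insert -ur- after the first vowel.
The other patterns: stems whose last vowel is 'o' add the prefix ha-; stems whose last vowel is 'u' add the prefix pi-.
So tuhvel → tuurhvel.

tuurhvel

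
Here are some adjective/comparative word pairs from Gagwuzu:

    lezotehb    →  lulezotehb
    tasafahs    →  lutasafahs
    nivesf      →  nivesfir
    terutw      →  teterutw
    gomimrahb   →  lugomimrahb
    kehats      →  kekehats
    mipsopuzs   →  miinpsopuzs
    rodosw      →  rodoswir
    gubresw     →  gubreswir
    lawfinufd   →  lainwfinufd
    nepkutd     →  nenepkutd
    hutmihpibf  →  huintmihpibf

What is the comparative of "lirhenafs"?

liinrhenafs

kehats and tasafahs both end in -s yet inflect differently (kekehats, lutasafahs), so the final letter is not what conditions the rule; the second-to-last letter is.
"lirhenafs" has second-to-last letter 'f'. The one such stem in the data (lawfinufd → lainwfinufd) inserts -in- after the first vowel (as do hutmihpibf, mipsopuzs), so the same rule applies.
The other patterns: stems whose second-to-last letter is 't' repeat the first consonant+vowel as a prefix; stems whose second-to-last letter is 'h' add the prefix lu-; stems whose second-to-last letter is 's' add -ir.
So lirhenafs → liinrhenafs.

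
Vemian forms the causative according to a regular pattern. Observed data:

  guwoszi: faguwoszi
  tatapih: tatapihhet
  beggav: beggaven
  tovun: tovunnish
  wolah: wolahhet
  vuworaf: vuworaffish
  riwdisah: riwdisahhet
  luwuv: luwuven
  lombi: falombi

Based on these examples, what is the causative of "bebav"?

beggav and wolah both have last vowel 'a' yet inflect differently (beggaven, wolahhet), so the last vowel is not what conditions the rule; the final letter is.
"bebav" ends in -v. The stems ending in -v (luwuv → luwuven, beggav → beggaven) add -en.
The other patterns: stems ending in -i add the prefix fa-; stems ending in -h double the final consonant and add -et; stems ending in -f or -n double the final consonant and add -ish.
So bebav → bebaven.

bebaven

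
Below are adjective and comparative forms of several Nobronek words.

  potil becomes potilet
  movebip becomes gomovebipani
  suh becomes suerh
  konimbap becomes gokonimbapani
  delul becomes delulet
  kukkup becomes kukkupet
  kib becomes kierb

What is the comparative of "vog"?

voerg

kukkup and movebip both end in -p yet inflect differently (kukkupet, gomovebipani), so the final letter is not what conditions the rule; the number of vowels is.
"vog" has 1 vowel. The stems with 1 vowel (suh → suerh, kib → kierb) insert -er- after the first vowel.
The other patterns: stems with 2 vowels add -et; stems with 3 vowels add go- … -ani around the stem.
So vog → voerg.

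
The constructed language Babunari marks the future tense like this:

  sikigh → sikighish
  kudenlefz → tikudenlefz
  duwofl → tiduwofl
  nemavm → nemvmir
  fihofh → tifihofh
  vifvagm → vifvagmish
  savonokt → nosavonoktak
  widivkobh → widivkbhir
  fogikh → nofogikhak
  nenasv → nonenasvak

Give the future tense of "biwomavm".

"biwomavm" has second-to-last letter 'v'. The one such stem in the data (nemavm → nemvmir) deletes the last vowel and adds -ir (as does widivkobh), so the same rule applies.
So biwomavm → biwomvmir.

biwomvmir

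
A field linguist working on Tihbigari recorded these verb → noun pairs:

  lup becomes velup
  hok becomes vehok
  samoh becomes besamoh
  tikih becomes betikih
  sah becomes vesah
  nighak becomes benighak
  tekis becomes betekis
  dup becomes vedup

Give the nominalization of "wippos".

tikih and sah both end in -h yet inflect differently (betikih, vesah), so the final letter is not what conditions the rule; the number of vowels is.
"wippos" has 2 vowels. The stems with 2 vowels (nighak → benighak, tikih → betikih, tekis → betekis) add the prefix be-.
The other pattern: stems with 1 vowel add the prefix ve-.
So wippos → bewippos.

bewippos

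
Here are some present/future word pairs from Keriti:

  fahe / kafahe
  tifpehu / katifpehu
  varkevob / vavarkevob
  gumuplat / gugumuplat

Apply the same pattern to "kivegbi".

"kivegbi" ends in a vowel. The stems ending in a vowel (fahe → kafahe, tifpehu → katifpehu) add the prefix ka-.
The other pattern: stems ending in a consonant repeat the first consonant+vowel as a prefix.
So kivegbi → kakivegbi.

kakivegbi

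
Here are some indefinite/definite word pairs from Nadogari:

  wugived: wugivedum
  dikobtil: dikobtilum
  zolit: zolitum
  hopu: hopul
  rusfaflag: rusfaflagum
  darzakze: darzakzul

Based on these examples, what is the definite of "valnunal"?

valnunalum

"valnunal" ends in a consonant. The stems ending in a consonant (rusfaflag → rusfaflagum, dikobtil → dikobtilum, zolit → zolitum) add -um.
The other pattern: stems ending in a vowel drop the final letter and add -ul.
So valnunal → valnunalum.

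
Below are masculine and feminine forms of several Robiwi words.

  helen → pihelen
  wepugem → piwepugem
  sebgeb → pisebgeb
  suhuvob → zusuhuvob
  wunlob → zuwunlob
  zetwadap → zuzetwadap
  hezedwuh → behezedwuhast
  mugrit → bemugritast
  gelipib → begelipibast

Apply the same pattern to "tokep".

pitokep

"tokep" has last vowel 'e'. The stems whose last vowel is 'e' (helen → pihelen, wepugem → piwepugem, sebgeb → pisebgeb) add the prefix pi-.
The other patterns: stems whose last vowel is 'a' or 'o' add the prefix zu-; stems whose last vowel is 'i' or 'u' add be- … -ast around the stem.
So tokep → pitokep.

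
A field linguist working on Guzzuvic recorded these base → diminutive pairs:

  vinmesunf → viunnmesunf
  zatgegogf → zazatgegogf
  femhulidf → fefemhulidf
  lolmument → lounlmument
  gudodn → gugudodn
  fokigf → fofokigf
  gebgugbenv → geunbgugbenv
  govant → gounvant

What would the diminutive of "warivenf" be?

vinmesunf and fokigf both end in -f yet inflect differently (viunnmesunf, fofokigf), so the final letter is not what conditions the rule; the second-to-last letter is.
"warivenf" has second-to-last letter 'n'. The stems whose second-to-last letter is 'n' (vinmesunf → viunnmesunf, gebgugbenv → geunbgugbenv, lolmument → lounlmument) insert -un- after the first vowel.
The other pattern: stems whose second-to-last letter is 'd' or 'g' repeat the first consonant+vowel as a prefix.
So warivenf → waunrivenf.

waunrivenf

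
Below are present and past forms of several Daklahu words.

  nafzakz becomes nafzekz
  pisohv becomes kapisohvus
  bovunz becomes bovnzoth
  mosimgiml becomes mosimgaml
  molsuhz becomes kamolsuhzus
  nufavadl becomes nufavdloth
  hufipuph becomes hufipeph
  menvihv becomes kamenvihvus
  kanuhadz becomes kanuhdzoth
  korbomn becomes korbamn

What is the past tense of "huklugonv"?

molsuhz and kanuhadz both end in -z yet inflect differently (kamolsuhzus, kanuhdzoth), so the final letter is not what conditions the rule; the second-to-last letter is.
"huklugonv" has second-to-last letter 'n'. The one such stem in the data (bovunz → bovnzoth) deletes the last vowel and adds -oth (as do kanuhadz, nufavadl), so the same rule applies.
So huklugonv → huklugnvoth.

huklugnvoth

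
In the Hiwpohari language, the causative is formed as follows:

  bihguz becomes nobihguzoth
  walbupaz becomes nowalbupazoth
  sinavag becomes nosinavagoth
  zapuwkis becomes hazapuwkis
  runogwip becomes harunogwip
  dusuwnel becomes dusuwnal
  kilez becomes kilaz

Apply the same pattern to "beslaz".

bihguz and kilez both end in -z yet inflect differently (nobihguzoth, kilaz), so the final letter is not what conditions the rule; the last vowel is.
"beslaz" has last vowel 'a'. The stems whose last vowel is 'a' (walbupaz → nowalbupazoth, sinavag → nosinavagoth) add no- … -oth around the stem.
So beslaz → nobeslazoth.

nobeslazoth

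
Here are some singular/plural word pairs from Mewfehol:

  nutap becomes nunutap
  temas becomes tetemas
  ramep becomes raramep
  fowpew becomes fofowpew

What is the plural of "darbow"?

dadarbow

Every pair shown (nutap → nunutap, temas → tetemas, ramep → raramep, …) follows the same rule: repeat the first consonant+vowel as a prefix.
So darbow → dadarbow.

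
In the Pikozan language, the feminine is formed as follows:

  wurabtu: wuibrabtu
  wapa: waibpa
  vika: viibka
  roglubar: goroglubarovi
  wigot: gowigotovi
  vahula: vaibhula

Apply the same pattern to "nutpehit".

gonutpehitovi

"nutpehit" ends in a consonant. The stems ending in a consonant (wigot → gowigotovi, roglubar → goroglubarovi) add go- … -ovi around the stem.
The other pattern: stems ending in a vowel insert -ib- after the first vowel.
So nutpehit → gonutpehitovi.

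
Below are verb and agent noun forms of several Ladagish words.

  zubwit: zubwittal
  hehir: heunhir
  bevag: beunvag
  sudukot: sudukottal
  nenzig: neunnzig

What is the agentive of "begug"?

"begug" ends in -g. The stems ending in -g (nenzig → neunnzig, bevag → beunvag) insert -un- after the first vowel.
The other pattern: stems ending in -t double the final consonant and add -al.
So begug → beungug.

beungug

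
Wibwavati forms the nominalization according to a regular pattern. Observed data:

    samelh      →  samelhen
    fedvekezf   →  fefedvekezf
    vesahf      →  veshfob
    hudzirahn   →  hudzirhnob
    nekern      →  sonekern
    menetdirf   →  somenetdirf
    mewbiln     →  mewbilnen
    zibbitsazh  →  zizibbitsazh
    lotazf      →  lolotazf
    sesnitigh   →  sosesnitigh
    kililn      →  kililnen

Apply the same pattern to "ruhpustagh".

samelh and zibbitsazh both end in -h yet inflect differently (samelhen, zizibbitsazh), so the final letter is not what conditions the rule; the second-to-last letter is.
"ruhpustagh" has second-to-last letter 'g'. The one such stem in the data (sesnitigh → sosesnitigh) adds the prefix so-, so the same rule applies.
The other patterns: stems whose second-to-last letter is 'l' add -en; stems whose second-to-last letter is 'z' repeat the first consonant+vowel as a prefix; stems whose second-to-last letter is 'h' delete the last vowel and add -ob.
So ruhpustagh → soruhpustagh.

soruhpustagh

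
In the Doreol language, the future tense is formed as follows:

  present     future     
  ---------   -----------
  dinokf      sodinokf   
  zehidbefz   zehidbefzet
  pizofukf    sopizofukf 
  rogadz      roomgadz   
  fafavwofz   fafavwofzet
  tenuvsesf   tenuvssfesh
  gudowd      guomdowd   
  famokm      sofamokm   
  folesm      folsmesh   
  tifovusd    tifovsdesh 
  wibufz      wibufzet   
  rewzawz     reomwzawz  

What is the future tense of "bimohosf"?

"bimohosf" has second-to-last letter 's'. The stems whose second-to-last letter is 's' (folesm → folsmesh, tifovusd → tifovsdesh, tenuvsesf → tenuvssfesh) delete the last vowel and add -esh.
So bimohosf → bimohsfesh.

bimohsfesh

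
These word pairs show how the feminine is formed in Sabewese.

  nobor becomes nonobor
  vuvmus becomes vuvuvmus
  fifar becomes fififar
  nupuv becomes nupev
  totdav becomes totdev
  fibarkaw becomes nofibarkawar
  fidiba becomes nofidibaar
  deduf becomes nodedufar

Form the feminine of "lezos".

"lezos" ends in -s. The one such stem in the data (vuvmus → vuvuvmus) repeats the first consonant+vowel as a prefix (as do nobor, fifar), so the same rule applies.
The other patterns: stems ending in -v change the last vowel to 'e'; stems ending in -a, -f or -w add no- … -ar around the stem.
So lezos → lelezos.

lelezos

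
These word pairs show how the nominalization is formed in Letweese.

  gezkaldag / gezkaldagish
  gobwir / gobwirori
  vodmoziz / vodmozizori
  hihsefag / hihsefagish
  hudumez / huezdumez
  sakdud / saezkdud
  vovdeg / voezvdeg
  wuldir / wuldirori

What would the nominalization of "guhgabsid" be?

guhgabsidori

vovdeg and gezkaldag both end in -g yet inflect differently (voezvdeg, gezkaldagish), so the final letter is not what conditions the rule; the last vowel is.
"guhgabsid" has last vowel 'i'. The stems whose last vowel is 'i' (gobwir → gobwirori, wuldir → wuldirori, vodmoziz → vodmozizori) add -ori.
The other patterns: stems whose last vowel is 'e' or 'u' insert -ez- after the first vowel; stems whose last vowel is 'a' add -ish.
So guhgabsid → guhgabsidori.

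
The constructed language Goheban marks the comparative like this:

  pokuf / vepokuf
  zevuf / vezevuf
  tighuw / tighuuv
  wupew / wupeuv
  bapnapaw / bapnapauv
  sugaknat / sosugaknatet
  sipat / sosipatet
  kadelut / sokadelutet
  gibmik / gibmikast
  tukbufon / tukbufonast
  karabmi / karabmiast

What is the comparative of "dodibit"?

pokuf and tighuw both have last vowel 'u' yet inflect differently (vepokuf, tighuuv), so the last vowel is not what conditions the rule; the final letter is.
"dodibit" ends in -t. The stems ending in -t (sugaknat → sosugaknatet, sipat → sosipatet, kadelut → sokadelutet) add so- … -et around the stem.
So dodibit → sododibitet.

sododibitet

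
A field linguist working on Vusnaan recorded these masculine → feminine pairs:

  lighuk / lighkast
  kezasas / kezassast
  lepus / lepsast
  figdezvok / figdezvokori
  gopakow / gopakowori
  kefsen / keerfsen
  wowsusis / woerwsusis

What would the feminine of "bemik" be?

beermik

lighuk and figdezvok both end in -k yet inflect differently (lighkast, figdezvokori), so the final letter is not what conditions the rule; the last vowel is.
"bemik" has last vowel 'i'. The one such stem in the data (wowsusis → woerwsusis) inserts -er- after the first vowel (as does kefsen), so the same rule applies.
The other patterns: stems whose last vowel is 'a' or 'u' delete the last vowel and add -ast; stems whose last vowel is 'o' add -ori.
So bemik → beermik.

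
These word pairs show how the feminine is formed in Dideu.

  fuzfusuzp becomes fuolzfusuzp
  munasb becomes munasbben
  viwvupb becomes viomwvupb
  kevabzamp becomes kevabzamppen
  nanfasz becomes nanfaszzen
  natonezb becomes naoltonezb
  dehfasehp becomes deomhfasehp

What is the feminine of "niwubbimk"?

niwubbimkken

natonezb and munasb both end in -b yet inflect differently (naoltonezb, munasbben), so the final letter is not what conditions the rule; the second-to-last letter is.
"niwubbimk" has second-to-last letter 'm'. The one such stem in the data (kevabzamp → kevabzamppen) doubles the final consonant and adds -en (as do munasb, nanfasz), so the same rule applies.
The other patterns: stems whose second-to-last letter is 'z' insert -ol- after the first vowel; stems whose second-to-last letter is 'h' or 'p' insert -om- after the first vowel.
So niwubbimk → niwubbimkken.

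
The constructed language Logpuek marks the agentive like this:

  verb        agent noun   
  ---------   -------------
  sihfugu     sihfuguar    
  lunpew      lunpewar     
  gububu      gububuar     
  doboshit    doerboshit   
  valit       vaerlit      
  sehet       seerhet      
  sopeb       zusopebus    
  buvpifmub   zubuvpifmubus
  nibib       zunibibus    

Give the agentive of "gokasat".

lunpew and sehet both have last vowel 'e' yet inflect differently (lunpewar, seerhet), so the last vowel is not what conditions the rule; the final letter is.
"gokasat" ends in -t. The stems ending in -t (doboshit → doerboshit, valit → vaerlit, sehet → seerhet) insert -er- after the first vowel.
The other patterns: stems ending in -u or -w add -ar; stems ending in -b add zu- … -us around the stem.
So gokasat → goerkasat.

goerkasat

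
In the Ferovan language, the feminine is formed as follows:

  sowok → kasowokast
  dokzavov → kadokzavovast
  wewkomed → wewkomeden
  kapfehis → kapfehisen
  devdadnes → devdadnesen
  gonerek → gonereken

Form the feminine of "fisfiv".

sowok and gonerek both end in -k yet inflect differently (kasowokast, gonereken), so the final letter is not what conditions the rule; the last vowel is.
"fisfiv" has last vowel 'i'. The one such stem in the data (kapfehis → kapfehisen) adds -en, so the same rule applies.
So fisfiv → fisfiven.

fisfiven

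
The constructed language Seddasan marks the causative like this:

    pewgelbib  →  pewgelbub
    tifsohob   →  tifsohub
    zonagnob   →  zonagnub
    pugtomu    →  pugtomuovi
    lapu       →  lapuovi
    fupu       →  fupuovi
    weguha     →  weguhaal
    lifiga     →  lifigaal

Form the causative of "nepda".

nepdaal

pewgelbib and pugtomu both begin with p- yet inflect differently (pewgelbub, pugtomuovi), so the first letter is not what conditions the rule; the final letter is.
"nepda" ends in -a. The stems ending in -a (weguha → weguhaal, lifiga → lifigaal) add -al.
So nepda → nepdaal.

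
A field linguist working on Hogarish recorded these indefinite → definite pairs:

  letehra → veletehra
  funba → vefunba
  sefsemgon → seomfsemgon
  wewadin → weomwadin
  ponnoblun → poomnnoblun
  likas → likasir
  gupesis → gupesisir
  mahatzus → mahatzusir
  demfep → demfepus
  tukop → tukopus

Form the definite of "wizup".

letehra and likas both have last vowel 'a' yet inflect differently (veletehra, likasir), so the last vowel is not what conditions the rule; the final letter is.
"wizup" ends in -p. The stems ending in -p (demfep → demfepus, tukop → tukopus) add -us.
The other patterns: stems ending in -a add the prefix ve-; stems ending in -n insert -om- after the first vowel; stems ending in -s add -ir.
So wizup → wizupus.

wizupus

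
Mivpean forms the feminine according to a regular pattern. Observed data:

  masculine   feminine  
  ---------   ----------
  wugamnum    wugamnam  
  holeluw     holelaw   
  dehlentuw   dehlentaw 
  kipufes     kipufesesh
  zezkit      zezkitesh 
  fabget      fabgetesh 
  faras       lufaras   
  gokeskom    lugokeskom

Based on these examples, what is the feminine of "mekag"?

lumekag

"mekag" has last vowel 'a'. The one such stem in the data (faras → lufaras) adds the prefix lu-, so the same rule applies.
The other patterns: stems whose last vowel is 'u' change the last vowel to 'a'; stems whose last vowel is 'e' or 'i' add -esh.
So mekag → lumekag.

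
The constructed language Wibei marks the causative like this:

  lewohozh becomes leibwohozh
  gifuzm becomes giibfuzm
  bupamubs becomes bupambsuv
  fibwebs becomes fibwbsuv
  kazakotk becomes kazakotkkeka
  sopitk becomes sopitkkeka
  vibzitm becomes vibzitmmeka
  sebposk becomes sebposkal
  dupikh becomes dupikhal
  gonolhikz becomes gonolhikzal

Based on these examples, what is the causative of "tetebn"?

gifuzm and vibzitm both end in -m yet inflect differently (giibfuzm, vibzitmmeka), so the final letter is not what conditions the rule; the second-to-last letter is.
"tetebn" has second-to-last letter 'b'. The stems whose second-to-last letter is 'b' (bupamubs → bupambsuv, fibwebs → fibwbsuv) delete the last vowel and add -uv.
So tetebn → tetbnuv.

tetbnuv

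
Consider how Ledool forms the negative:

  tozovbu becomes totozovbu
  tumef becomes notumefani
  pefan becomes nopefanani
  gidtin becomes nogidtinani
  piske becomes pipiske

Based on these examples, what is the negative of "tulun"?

tumef and piske both have last vowel 'e' yet inflect differently (notumefani, pipiske), so the last vowel is not what conditions the rule; whether the stem ends in a vowel or a consonant is.
"tulun" ends in a consonant. The stems ending in a consonant (gidtin → nogidtinani, pefan → nopefanani, tumef → notumefani) add no- … -ani around the stem.
So tulun → notulunani.

notulunani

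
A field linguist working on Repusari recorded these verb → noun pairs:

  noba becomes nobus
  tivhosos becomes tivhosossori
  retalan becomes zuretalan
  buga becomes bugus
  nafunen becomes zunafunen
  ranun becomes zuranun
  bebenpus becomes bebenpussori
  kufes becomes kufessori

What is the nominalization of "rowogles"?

rowoglessori

noba and retalan both have last vowel 'a' yet inflect differently (nobus, zuretalan), so the last vowel is not what conditions the rule; the final letter is.
"rowogles" ends in -s. The stems ending in -s (kufes → kufessori, bebenpus → bebenpussori, tivhosos → tivhosossori) double the final consonant and add -ori.
So rowogles → rowoglessori.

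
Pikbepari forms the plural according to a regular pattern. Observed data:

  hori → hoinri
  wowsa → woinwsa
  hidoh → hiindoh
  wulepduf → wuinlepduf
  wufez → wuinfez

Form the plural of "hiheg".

Every pair shown (hori → hoinri, wowsa → woinwsa, hidoh → hiindoh, …) follows the same rule: insert -in- after the first vowel.
So hiheg → hiinheg.

hiinheg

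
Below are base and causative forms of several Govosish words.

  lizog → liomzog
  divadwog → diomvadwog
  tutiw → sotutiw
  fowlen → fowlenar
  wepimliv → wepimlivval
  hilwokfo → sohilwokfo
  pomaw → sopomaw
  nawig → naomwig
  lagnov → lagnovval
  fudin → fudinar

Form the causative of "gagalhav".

"gagalhav" ends in -v. The stems ending in -v (lagnov → lagnovval, wepimliv → wepimlivval) double the final consonant and add -al.
So gagalhav → gagalhavval.

gagalhavval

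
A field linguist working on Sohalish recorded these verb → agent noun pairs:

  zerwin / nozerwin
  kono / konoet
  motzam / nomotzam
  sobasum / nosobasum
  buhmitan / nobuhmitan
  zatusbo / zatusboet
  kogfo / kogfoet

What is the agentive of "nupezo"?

nupezoet

zatusbo and zerwin both begin with z- yet inflect differently (zatusboet, nozerwin), so the first letter is not what conditions the rule; the final letter is.
"nupezo" ends in -o. The stems ending in -o (kono → konoet, kogfo → kogfoet, zatusbo → zatusboet) add -et.
So nupezo → nupezoet.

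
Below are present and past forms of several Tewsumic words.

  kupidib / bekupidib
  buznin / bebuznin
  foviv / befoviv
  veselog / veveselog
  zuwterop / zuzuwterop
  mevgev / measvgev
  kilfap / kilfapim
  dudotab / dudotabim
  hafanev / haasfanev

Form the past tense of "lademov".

lalademov

zuwterop and kilfap both end in -p yet inflect differently (zuzuwterop, kilfapim), so the final letter is not what conditions the rule; the last vowel is.
"lademov" has last vowel 'o'. The stems whose last vowel is 'o' (veselog → veveselog, zuwterop → zuzuwterop) repeat the first consonant+vowel as a prefix.
So lademov → lalademov.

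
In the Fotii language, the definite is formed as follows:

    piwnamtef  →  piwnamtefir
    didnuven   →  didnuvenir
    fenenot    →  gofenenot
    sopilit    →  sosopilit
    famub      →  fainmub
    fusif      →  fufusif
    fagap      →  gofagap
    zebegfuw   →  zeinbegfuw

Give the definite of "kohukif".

kokohukif

piwnamtef and fusif both end in -f yet inflect differently (piwnamtefir, fufusif), so the final letter is not what conditions the rule; the last vowel is.
"kohukif" has last vowel 'i'. The stems whose last vowel is 'i' (sopilit → sosopilit, fusif → fufusif) repeat the first consonant+vowel as a prefix.
The other patterns: stems whose last vowel is 'u' insert -in- after the first vowel; stems whose last vowel is 'e' add -ir; stems whose last vowel is 'a' or 'o' add the prefix go-.
So kohukif → kokohukif.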